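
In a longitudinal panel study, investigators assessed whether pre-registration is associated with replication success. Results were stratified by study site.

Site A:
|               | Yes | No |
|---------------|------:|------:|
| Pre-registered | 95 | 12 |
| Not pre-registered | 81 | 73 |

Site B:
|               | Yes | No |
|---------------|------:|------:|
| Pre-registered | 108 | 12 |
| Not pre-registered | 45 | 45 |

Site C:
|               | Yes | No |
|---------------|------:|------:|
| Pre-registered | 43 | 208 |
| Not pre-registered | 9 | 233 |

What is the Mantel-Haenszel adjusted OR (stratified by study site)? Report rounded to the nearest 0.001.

OR_MH = Σ(aᵢdᵢ/nᵢ) / Σ(bᵢcᵢ/nᵢ), where nᵢ is the stratum total.
Stratum 1 (Site A): n = 261; a·d/n = 95·73/261 = 26.5709; b·c/n = 12·81/261 = 3.7241
Stratum 2 (Site B): n = 210; a·d/n = 108·45/210 = 23.1429; b·c/n = 12·45/210 = 2.5714
Stratum 3 (Site C): n = 493; a·d/n = 43·233/493 = 20.3225; b·c/n = 208·9/493 = 3.7972
OR_MH = (26.5709 + 23.1429 + 20.3225) / (3.7241 + 2.5714 + 3.7972) = 70.0363 / 10.0927 = 6.93928

6.939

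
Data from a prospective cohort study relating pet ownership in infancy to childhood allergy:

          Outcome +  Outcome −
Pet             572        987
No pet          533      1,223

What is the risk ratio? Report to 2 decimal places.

1.21

Cells: a = 572, b = 987, c = 533, d = 1223.
Risk in exposed = 572/1559 = 0.36690; risk in unexposed = 533/1756 = 0.30353.
RR = 0.36690 / 0.30353 = 1.20878
The risk among the exposed is 1.21 times that among the unexposed.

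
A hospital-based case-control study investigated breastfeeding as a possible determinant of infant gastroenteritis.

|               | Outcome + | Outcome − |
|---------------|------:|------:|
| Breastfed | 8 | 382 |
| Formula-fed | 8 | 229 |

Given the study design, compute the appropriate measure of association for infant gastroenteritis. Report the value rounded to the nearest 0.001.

Cells: a = 8, b = 382, c = 8, d = 229.
This is a hospital-based case-control study: participants were sampled on outcome status, so risks in the source population cannot be estimated directly — relative risk is not valid here. The odds ratio is the appropriate measure.
OR = (a·d)/(b·c) = (8 × 229) / (382 × 8) = 1832 / 3056 = 0.59948

0.599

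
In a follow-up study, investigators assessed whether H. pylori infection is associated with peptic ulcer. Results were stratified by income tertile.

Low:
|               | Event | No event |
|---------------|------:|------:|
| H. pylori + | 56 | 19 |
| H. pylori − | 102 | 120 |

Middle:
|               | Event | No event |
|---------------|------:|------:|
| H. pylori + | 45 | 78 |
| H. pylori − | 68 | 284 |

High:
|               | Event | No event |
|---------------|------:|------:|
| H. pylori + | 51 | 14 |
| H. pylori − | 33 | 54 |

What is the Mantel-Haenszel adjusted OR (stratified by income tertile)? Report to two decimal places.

OR_MH = Σ(aᵢdᵢ/nᵢ) / Σ(bᵢcᵢ/nᵢ), where nᵢ is the stratum total.
Stratum 1 (Low): n = 297; a·d/n = 56·120/297 = 22.6263; b·c/n = 19·102/297 = 6.5253
Stratum 2 (Middle): n = 475; a·d/n = 45·284/475 = 26.9053; b·c/n = 78·68/475 = 11.1663
Stratum 3 (High): n = 152; a·d/n = 51·54/152 = 18.1184; b·c/n = 14·33/152 = 3.0395
OR_MH = (22.6263 + 26.9053 + 18.1184) / (6.5253 + 11.1663 + 3.0395) = 67.6499 / 20.7310 = 3.26322

3.26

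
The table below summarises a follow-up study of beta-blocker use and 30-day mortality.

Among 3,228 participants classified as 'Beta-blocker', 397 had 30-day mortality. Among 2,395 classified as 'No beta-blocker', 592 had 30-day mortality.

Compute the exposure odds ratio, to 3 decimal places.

0.427

From the description: a = 397, b = 2831, c = 592, d = 1803.
OR = (a·d)/(b·c) = (397 × 1803) / (2831 × 592) = 715791 / 1675952 = 0.42710
Exposure is associated with lower odds of 30-day mortality (OR = 0.43 < 1).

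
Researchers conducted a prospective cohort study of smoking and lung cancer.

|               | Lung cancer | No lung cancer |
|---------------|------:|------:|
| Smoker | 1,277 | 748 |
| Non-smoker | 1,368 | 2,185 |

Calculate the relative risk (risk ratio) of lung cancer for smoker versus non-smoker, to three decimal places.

1.638

Cells: a = 1277, b = 748, c = 1368, d = 2185.
Risk in exposed = 1277/2025 = 0.63062; risk in unexposed = 1368/3553 = 0.38503.
RR = 0.63062 / 0.38503 = 1.63785
The risk among the exposed is 1.64 times that among the unexposed.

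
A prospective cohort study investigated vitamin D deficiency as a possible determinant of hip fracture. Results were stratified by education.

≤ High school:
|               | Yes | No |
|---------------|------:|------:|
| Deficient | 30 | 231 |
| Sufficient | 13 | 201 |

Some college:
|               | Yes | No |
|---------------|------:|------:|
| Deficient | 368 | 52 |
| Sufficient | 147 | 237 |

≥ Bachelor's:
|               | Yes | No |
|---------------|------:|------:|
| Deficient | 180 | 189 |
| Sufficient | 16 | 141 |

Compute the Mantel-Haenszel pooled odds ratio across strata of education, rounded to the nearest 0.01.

7.85

OR_MH = Σ(aᵢdᵢ/nᵢ) / Σ(bᵢcᵢ/nᵢ), where nᵢ is the stratum total.
Stratum 1 (≤ High school): n = 475; a·d/n = 30·201/475 = 12.6947; b·c/n = 231·13/475 = 6.3221
Stratum 2 (Some college): n = 804; a·d/n = 368·237/804 = 108.4776; b·c/n = 52·147/804 = 9.5075
Stratum 3 (≥ Bachelor's): n = 526; a·d/n = 180·141/526 = 48.2510; b·c/n = 189·16/526 = 5.7490
OR_MH = (12.6947 + 108.4776 + 48.2510) / (6.3221 + 9.5075 + 5.7490) = 169.4233 / 21.5786 = 7.85144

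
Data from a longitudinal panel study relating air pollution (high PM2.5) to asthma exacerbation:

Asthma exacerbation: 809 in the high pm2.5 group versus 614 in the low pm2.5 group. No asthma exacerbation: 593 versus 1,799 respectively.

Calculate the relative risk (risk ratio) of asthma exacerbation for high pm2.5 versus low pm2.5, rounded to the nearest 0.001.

2.268

From the description: a = 809, b = 593, c = 614, d = 1799.
Risk in exposed = 809/1402 = 0.57703; risk in unexposed = 614/2413 = 0.25446.
RR = 0.57703 / 0.25446 = 2.26772
The risk among the exposed is 2.27 times that among the unexposed.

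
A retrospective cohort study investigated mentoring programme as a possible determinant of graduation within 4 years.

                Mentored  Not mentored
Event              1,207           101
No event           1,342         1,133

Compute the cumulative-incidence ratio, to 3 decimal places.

Reading the table with exposure as columns: a = 1207 (Mentored, case), b = 1342 (Mentored, non-case), c = 101 (Not mentored, case), d = 1133.
Risk in exposed = 1207/2549 = 0.47352; risk in unexposed = 101/1234 = 0.08185.
RR = 0.47352 / 0.08185 = 5.78537
The risk among the exposed is 5.79 times that among the unexposed.

5.785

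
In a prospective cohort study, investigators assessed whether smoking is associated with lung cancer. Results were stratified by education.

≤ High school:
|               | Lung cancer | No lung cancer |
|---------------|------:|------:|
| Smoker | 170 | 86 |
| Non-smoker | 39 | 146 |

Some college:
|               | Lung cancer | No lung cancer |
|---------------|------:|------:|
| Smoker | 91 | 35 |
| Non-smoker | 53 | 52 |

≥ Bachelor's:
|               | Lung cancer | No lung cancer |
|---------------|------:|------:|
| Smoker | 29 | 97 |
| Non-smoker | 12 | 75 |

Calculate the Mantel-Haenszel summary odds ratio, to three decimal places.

OR_MH = Σ(aᵢdᵢ/nᵢ) / Σ(bᵢcᵢ/nᵢ), where nᵢ is the stratum total.
Stratum 1 (≤ High school): n = 441; a·d/n = 170·146/441 = 56.2812; b·c/n = 86·39/441 = 7.6054
Stratum 2 (Some college): n = 231; a·d/n = 91·52/231 = 20.4848; b·c/n = 35·53/231 = 8.0303
Stratum 3 (≥ Bachelor's): n = 213; a·d/n = 29·75/213 = 10.2113; b·c/n = 97·12/213 = 5.4648
OR_MH = (56.2812 + 20.4848 + 10.2113) / (7.6054 + 8.0303 + 5.4648) = 86.9773 / 21.1005 = 4.12204

4.122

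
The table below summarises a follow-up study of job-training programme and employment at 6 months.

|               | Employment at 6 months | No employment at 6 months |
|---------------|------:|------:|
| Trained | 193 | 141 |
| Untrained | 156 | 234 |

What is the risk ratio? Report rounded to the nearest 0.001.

Cells: a = 193, b = 141, c = 156, d = 234.
Risk in exposed = 193/334 = 0.57784; risk in unexposed = 156/390 = 0.40000.
RR = 0.57784 / 0.40000 = 1.44461
The risk among the exposed is 1.44 times that among the unexposed.

1.445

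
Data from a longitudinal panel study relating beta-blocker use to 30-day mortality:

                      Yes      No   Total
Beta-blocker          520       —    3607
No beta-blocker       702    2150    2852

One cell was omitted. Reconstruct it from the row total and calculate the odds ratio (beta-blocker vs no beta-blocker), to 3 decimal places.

0.516

The missing cell is in the exposed row: 3607 − 520 = 3087.
So a = 520, b = 3087, c = 702, d = 2150.
OR = (a·d)/(b·c) = (520 × 2150) / (3087 × 702) = 1118000 / 2167074 = 0.51590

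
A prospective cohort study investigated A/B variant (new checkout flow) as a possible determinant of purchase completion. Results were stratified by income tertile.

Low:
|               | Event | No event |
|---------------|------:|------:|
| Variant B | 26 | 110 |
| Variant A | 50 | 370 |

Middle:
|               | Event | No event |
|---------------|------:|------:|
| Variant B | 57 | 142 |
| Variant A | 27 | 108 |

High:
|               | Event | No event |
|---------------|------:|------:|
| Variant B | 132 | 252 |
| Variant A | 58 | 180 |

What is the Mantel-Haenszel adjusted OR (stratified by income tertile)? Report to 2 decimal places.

1.65

OR_MH = Σ(aᵢdᵢ/nᵢ) / Σ(bᵢcᵢ/nᵢ), where nᵢ is the stratum total.
Stratum 1 (Low): n = 556; a·d/n = 26·370/556 = 17.3022; b·c/n = 110·50/556 = 9.8921
Stratum 2 (Middle): n = 334; a·d/n = 57·108/334 = 18.4311; b·c/n = 142·27/334 = 11.4790
Stratum 3 (High): n = 622; a·d/n = 132·180/622 = 38.1994; b·c/n = 252·58/622 = 23.4984
OR_MH = (17.3022 + 18.4311 + 38.1994) / (9.8921 + 11.4790 + 23.4984) = 73.9327 / 44.8695 = 1.64773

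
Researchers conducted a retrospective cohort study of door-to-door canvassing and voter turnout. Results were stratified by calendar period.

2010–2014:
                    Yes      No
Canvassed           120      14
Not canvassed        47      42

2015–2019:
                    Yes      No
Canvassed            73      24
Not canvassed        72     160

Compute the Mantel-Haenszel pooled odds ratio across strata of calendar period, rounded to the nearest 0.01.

7.08

OR_MH = Σ(aᵢdᵢ/nᵢ) / Σ(bᵢcᵢ/nᵢ), where nᵢ is the stratum total.
Stratum 1 (2010–2014): n = 223; a·d/n = 120·42/223 = 22.6009; b·c/n = 14·47/223 = 2.9507
Stratum 2 (2015–2019): n = 329; a·d/n = 73·160/329 = 35.5015; b·c/n = 24·72/329 = 5.2523
OR_MH = (22.6009 + 35.5015) / (2.9507 + 5.2523) = 58.1024 / 8.2030 = 7.08311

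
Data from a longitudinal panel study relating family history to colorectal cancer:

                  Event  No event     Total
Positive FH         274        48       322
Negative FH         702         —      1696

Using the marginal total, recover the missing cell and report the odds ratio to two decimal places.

8.08

The missing cell is in the unexposed row: 1696 − 702 = 994.
So a = 274, b = 48, c = 702, d = 994.
OR = (a·d)/(b·c) = (274 × 994) / (48 × 702) = 272356 / 33696 = 8.08274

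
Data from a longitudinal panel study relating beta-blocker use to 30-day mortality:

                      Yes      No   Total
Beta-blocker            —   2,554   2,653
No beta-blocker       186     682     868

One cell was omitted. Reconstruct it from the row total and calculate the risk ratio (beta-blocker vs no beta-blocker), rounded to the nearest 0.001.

The missing cell is in the exposed row: 2653 − 2554 = 99.
So a = 99, b = 2554, c = 186, d = 682.
RR = [a/(a+b)] / [c/(c+d)] = (99/2653) / (186/868) = 0.03732/0.21429 = 0.17414

0.174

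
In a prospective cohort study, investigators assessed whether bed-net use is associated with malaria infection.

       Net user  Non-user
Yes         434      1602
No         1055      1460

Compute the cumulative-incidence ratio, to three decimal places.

Reading the table with exposure as columns: a = 434 (Net user, case), b = 1055 (Net user, non-case), c = 1602 (Non-user, case), d = 1460.
Risk in exposed = 434/1489 = 0.29147; risk in unexposed = 1602/3062 = 0.52319.
RR = 0.29147 / 0.52319 = 0.55711
The risk is 44% lower among the exposed than among the unexposed.

0.557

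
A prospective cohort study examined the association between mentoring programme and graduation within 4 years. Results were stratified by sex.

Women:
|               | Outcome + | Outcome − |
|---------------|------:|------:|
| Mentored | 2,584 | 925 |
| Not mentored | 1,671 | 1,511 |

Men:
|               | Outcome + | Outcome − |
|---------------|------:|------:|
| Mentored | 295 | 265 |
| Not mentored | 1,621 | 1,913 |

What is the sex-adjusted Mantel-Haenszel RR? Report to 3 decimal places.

RR_MH = Σ(aᵢ·n₀ᵢ/nᵢ) / Σ(cᵢ·n₁ᵢ/nᵢ), with n₁ᵢ = aᵢ+bᵢ (exposed), n₀ᵢ = cᵢ+dᵢ (unexposed), nᵢ = n₁ᵢ+n₀ᵢ.
Stratum 1 (Women): n₁ = 3509, n₀ = 3182, n = 6691; a·n₀/n = 2584·3182/6691 = 1228.8579; c·n₁/n = 1671·3509/6691 = 876.3322
Stratum 2 (Men): n₁ = 560, n₀ = 3534, n = 4094; a·n₀/n = 295·3534/4094 = 254.6483; c·n₁/n = 1621·560/4094 = 221.7294
RR_MH = (1228.8579 + 254.6483) / (876.3322 + 221.7294) = 1483.5061 / 1098.0616 = 1.35102

1.351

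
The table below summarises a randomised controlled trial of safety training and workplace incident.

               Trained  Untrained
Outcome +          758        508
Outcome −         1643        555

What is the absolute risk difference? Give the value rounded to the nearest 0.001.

Reading the table with exposure as columns: a = 758 (Trained, case), b = 1643 (Trained, non-case), c = 508 (Untrained, case), d = 555.
Risk in exposed = 758/2401 = 0.315702; risk in unexposed = 508/1063 = 0.477893.
Risk difference = 0.315702 − 0.477893 = -0.162191

-0.162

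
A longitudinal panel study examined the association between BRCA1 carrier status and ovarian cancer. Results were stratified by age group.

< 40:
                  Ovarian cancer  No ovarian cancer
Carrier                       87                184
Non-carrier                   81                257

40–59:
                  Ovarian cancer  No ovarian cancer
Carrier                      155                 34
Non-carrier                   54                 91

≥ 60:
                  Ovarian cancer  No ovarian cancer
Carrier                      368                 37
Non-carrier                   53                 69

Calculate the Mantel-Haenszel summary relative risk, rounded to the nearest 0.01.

RR_MH = Σ(aᵢ·n₀ᵢ/nᵢ) / Σ(cᵢ·n₁ᵢ/nᵢ), with n₁ᵢ = aᵢ+bᵢ (exposed), n₀ᵢ = cᵢ+dᵢ (unexposed), nᵢ = n₁ᵢ+n₀ᵢ.
Stratum 1 (< 40): n₁ = 271, n₀ = 338, n = 609; a·n₀/n = 87·338/609 = 48.2857; c·n₁/n = 81·271/609 = 36.0443
Stratum 2 (40–59): n₁ = 189, n₀ = 145, n = 334; a·n₀/n = 155·145/334 = 67.2904; c·n₁/n = 54·189/334 = 30.5569
Stratum 3 (≥ 60): n₁ = 405, n₀ = 122, n = 527; a·n₀/n = 368·122/527 = 85.1917; c·n₁/n = 53·405/527 = 40.7306
RR_MH = (48.2857 + 67.2904 + 85.1917) / (36.0443 + 30.5569 + 40.7306) = 200.7678 / 107.3318 = 1.87053

1.87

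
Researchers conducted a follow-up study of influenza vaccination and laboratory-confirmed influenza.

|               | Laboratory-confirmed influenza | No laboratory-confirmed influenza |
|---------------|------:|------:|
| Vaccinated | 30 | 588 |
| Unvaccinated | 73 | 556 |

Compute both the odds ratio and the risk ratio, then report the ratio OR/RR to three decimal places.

Cells: a = 30, b = 588, c = 73, d = 556.
OR = (30·556)/(588·73) = 16680/42924 = 0.38859
Risk in exposed = 30/618 = 0.04854; risk in unexposed = 73/629 = 0.11606; RR = 0.41827
OR/RR = 0.38859 / 0.41827 = 0.92904
The outcome is not rare, so the OR lies further from 1 than the RR.

0.929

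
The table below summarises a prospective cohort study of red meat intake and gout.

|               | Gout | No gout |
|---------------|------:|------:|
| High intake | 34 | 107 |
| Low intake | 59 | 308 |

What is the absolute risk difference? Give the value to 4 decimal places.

0.0804

Cells: a = 34, b = 107, c = 59, d = 308.
Risk in exposed = 34/141 = 0.241135; risk in unexposed = 59/367 = 0.160763.
Risk difference = 0.241135 − 0.160763 = 0.080372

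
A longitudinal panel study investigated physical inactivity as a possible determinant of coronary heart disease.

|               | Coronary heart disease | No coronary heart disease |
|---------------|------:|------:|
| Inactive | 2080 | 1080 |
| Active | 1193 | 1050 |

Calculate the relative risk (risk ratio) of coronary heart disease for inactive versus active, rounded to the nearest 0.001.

Cells: a = 2080, b = 1080, c = 1193, d = 1050.
Risk in exposed = 2080/3160 = 0.65823; risk in unexposed = 1193/2243 = 0.53188.
RR = 0.65823 / 0.53188 = 1.23756
The risk among the exposed is 1.24 times that among the unexposed.

1.238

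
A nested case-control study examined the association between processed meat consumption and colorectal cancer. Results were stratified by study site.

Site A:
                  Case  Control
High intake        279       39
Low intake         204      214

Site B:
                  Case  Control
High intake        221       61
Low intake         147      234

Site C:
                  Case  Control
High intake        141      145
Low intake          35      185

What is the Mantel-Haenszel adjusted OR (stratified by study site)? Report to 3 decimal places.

OR_MH = Σ(aᵢdᵢ/nᵢ) / Σ(bᵢcᵢ/nᵢ), where nᵢ is the stratum total.
Stratum 1 (Site A): n = 736; a·d/n = 279·214/736 = 81.1223; b·c/n = 39·204/736 = 10.8098
Stratum 2 (Site B): n = 663; a·d/n = 221·234/663 = 78.0000; b·c/n = 61·147/663 = 13.5249
Stratum 3 (Site C): n = 506; a·d/n = 141·185/506 = 51.5514; b·c/n = 145·35/506 = 10.0296
OR_MH = (81.1223 + 78.0000 + 51.5514) / (10.8098 + 13.5249 + 10.0296) = 210.6737 / 34.3643 = 6.13059

6.131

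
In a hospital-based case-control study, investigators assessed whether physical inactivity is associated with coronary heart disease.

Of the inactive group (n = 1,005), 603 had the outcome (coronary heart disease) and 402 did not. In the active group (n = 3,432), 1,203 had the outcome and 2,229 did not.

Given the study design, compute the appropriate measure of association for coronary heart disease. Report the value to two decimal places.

From the description: a = 603, b = 402, c = 1203, d = 2229.
This is a hospital-based case-control study: participants were sampled on outcome status, so risks in the source population cannot be estimated directly — relative risk is not valid here. The odds ratio is the appropriate measure.
OR = (a·d)/(b·c) = (603 × 2229) / (402 × 1203) = 1344087 / 483606 = 2.77930

2.78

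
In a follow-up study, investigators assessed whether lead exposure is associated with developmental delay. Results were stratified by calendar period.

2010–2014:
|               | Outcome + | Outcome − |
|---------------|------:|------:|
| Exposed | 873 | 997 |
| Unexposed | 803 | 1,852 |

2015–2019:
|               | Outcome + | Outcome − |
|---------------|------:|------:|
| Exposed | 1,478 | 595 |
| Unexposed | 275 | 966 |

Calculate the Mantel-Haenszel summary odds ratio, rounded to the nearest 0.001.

3.483

OR_MH = Σ(aᵢdᵢ/nᵢ) / Σ(bᵢcᵢ/nᵢ), where nᵢ is the stratum total.
Stratum 1 (2010–2014): n = 4525; a·d/n = 873·1852/4525 = 357.3030; b·c/n = 997·803/4525 = 176.9262
Stratum 2 (2015–2019): n = 3314; a·d/n = 1478·966/3314 = 430.8232; b·c/n = 595·275/3314 = 49.3739
OR_MH = (357.3030 + 430.8232) / (176.9262 + 49.3739) = 788.1262 / 226.3001 = 3.48266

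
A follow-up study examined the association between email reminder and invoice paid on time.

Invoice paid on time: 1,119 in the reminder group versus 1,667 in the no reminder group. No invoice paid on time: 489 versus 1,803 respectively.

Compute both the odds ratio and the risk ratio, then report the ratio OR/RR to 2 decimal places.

From the description: a = 1119, b = 489, c = 1667, d = 1803.
OR = (1119·1803)/(489·1667) = 2017557/815163 = 2.47504
Risk in exposed = 1119/1608 = 0.69590; risk in unexposed = 1667/3470 = 0.48040; RR = 1.44856
OR/RR = 2.47504 / 1.44856 = 1.70861
The outcome is not rare, so the OR lies further from 1 than the RR.

1.71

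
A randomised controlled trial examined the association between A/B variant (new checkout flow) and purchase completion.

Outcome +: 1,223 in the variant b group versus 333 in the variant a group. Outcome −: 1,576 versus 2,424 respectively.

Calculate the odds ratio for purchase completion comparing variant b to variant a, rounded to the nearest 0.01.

5.65

From the description: a = 1223, b = 1576, c = 333, d = 2424.
OR = (a·d)/(b·c) = (1223 × 2424) / (1576 × 333) = 2964552 / 524808 = 5.64883
The odds of purchase completion are about 5.65 times as high in the variant b group.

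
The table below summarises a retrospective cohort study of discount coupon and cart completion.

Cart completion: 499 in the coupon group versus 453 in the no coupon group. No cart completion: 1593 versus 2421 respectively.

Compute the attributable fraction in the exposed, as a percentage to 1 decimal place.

From the description: a = 499, b = 1593, c = 453, d = 2421.
Risk in exposed = 499/2092 = 0.23853; risk in unexposed = 453/2874 = 0.15762.
RR = 0.23853/0.15762 = 1.51331
AR% = (RR − 1)/RR × 100 = (1.51331 − 1)/1.51331 × 100 = 33.9196%

33.9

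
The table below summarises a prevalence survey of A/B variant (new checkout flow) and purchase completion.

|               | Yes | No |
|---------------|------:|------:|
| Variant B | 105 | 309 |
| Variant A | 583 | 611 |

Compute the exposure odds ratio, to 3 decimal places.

0.356

Cells: a = 105, b = 309, c = 583, d = 611.
OR = (a·d)/(b·c) = (105 × 611) / (309 × 583) = 64155 / 180147 = 0.35613
Exposure is associated with lower odds of purchase completion (OR = 0.36 < 1).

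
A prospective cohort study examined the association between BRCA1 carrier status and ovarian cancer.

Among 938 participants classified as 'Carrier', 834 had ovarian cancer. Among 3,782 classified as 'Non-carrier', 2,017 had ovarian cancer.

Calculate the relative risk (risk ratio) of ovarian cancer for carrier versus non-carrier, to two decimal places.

From the description: a = 834, b = 104, c = 2017, d = 1765.
Risk in exposed = 834/938 = 0.88913; risk in unexposed = 2017/3782 = 0.53332.
RR = 0.88913 / 0.53332 = 1.66717
The risk among the exposed is 1.67 times that among the unexposed.

1.67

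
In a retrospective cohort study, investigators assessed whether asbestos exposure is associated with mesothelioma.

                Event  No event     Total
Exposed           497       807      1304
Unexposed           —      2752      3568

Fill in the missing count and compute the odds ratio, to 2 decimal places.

2.08

The missing cell is in the unexposed row: 3568 − 2752 = 816.
So a = 497, b = 807, c = 816, d = 2752.
OR = (a·d)/(b·c) = (497 × 2752) / (807 × 816) = 1367744 / 658512 = 2.07702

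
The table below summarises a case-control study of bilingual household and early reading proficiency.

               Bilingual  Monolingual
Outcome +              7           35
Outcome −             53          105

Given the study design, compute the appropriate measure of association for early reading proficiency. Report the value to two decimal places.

Reading the table with exposure as columns: a = 7 (Bilingual, case), b = 53 (Bilingual, non-case), c = 35 (Monolingual, case), d = 105.
This is a case-control study: participants were sampled on outcome status, so risks in the source population cannot be estimated directly — relative risk is not valid here. The odds ratio is the appropriate measure.
OR = (a·d)/(b·c) = (7 × 105) / (53 × 35) = 735 / 1855 = 0.39623

0.40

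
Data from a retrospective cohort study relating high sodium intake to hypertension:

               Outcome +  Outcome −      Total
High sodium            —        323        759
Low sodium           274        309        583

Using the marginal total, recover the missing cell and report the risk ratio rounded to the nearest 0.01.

1.22

The missing cell is in the exposed row: 759 − 323 = 436.
So a = 436, b = 323, c = 274, d = 309.
RR = [a/(a+b)] / [c/(c+d)] = (436/759) / (274/583) = 0.57444/0.46998 = 1.22226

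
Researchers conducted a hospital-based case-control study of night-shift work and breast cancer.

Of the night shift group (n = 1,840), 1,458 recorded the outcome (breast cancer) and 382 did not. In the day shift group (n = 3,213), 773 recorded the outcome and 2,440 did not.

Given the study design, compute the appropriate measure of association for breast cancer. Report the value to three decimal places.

12.048

From the description: a = 1458, b = 382, c = 773, d = 2440.
This is a hospital-based case-control study: participants were sampled on outcome status, so risks in the source population cannot be estimated directly — relative risk is not valid here. The odds ratio is the appropriate measure.
OR = (a·d)/(b·c) = (1458 × 2440) / (382 × 773) = 3557520 / 295286 = 12.04771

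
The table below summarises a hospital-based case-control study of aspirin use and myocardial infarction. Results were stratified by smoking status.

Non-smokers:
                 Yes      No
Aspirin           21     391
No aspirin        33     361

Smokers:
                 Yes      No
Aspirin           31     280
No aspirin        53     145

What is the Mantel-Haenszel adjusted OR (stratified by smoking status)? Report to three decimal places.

OR_MH = Σ(aᵢdᵢ/nᵢ) / Σ(bᵢcᵢ/nᵢ), where nᵢ is the stratum total.
Stratum 1 (Non-smokers): n = 806; a·d/n = 21·361/806 = 9.4057; b·c/n = 391·33/806 = 16.0087
Stratum 2 (Smokers): n = 509; a·d/n = 31·145/509 = 8.8310; b·c/n = 280·53/509 = 29.1552
OR_MH = (9.4057 + 8.8310) / (16.0087 + 29.1552) = 18.2367 / 45.1639 = 0.40379

0.404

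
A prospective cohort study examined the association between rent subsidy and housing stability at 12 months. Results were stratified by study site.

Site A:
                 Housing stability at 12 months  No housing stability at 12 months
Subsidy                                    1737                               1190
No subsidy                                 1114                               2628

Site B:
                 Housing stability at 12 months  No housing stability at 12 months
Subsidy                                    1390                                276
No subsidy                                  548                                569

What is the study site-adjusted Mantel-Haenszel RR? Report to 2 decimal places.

1.88

RR_MH = Σ(aᵢ·n₀ᵢ/nᵢ) / Σ(cᵢ·n₁ᵢ/nᵢ), with n₁ᵢ = aᵢ+bᵢ (exposed), n₀ᵢ = cᵢ+dᵢ (unexposed), nᵢ = n₁ᵢ+n₀ᵢ.
Stratum 1 (Site A): n₁ = 2927, n₀ = 3742, n = 6669; a·n₀/n = 1737·3742/6669 = 974.6370; c·n₁/n = 1114·2927/6669 = 488.9306
Stratum 2 (Site B): n₁ = 1666, n₀ = 1117, n = 2783; a·n₀/n = 1390·1117/2783 = 557.8980; c·n₁/n = 548·1666/2783 = 328.0517
RR_MH = (974.6370 + 557.8980) / (488.9306 + 328.0517) = 1532.5349 / 816.9823 = 1.87585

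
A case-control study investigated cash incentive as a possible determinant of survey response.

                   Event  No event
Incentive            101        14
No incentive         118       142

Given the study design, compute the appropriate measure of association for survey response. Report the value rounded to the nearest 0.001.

8.682

Cells: a = 101, b = 14, c = 118, d = 142.
This is a case-control study: participants were sampled on outcome status, so risks in the source population cannot be estimated directly — relative risk is not valid here. The odds ratio is the appropriate measure.
OR = (a·d)/(b·c) = (101 × 142) / (14 × 118) = 14342 / 1652 = 8.68160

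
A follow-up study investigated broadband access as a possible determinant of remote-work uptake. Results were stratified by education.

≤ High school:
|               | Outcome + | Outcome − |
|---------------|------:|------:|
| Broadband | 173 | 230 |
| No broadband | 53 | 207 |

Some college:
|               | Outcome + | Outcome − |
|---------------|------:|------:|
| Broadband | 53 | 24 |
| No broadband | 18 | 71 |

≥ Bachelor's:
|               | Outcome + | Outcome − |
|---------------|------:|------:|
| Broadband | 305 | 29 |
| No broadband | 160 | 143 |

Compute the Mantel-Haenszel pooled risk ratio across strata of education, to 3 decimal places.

RR_MH = Σ(aᵢ·n₀ᵢ/nᵢ) / Σ(cᵢ·n₁ᵢ/nᵢ), with n₁ᵢ = aᵢ+bᵢ (exposed), n₀ᵢ = cᵢ+dᵢ (unexposed), nᵢ = n₁ᵢ+n₀ᵢ.
Stratum 1 (≤ High school): n₁ = 403, n₀ = 260, n = 663; a·n₀/n = 173·260/663 = 67.8431; c·n₁/n = 53·403/663 = 32.2157
Stratum 2 (Some college): n₁ = 77, n₀ = 89, n = 166; a·n₀/n = 53·89/166 = 28.4157; c·n₁/n = 18·77/166 = 8.3494
Stratum 3 (≥ Bachelor's): n₁ = 334, n₀ = 303, n = 637; a·n₀/n = 305·303/637 = 145.0785; c·n₁/n = 160·334/637 = 83.8932
RR_MH = (67.8431 + 28.4157 + 145.0785) / (32.2157 + 8.3494 + 83.8932) = 241.3373 / 124.4583 = 1.93910

1.939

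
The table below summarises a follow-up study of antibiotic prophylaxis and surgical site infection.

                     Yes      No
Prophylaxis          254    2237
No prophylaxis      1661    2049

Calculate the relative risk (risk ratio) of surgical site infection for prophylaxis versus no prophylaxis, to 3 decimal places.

Cells: a = 254, b = 2237, c = 1661, d = 2049.
Risk in exposed = 254/2491 = 0.10197; risk in unexposed = 1661/3710 = 0.44771.
RR = 0.10197 / 0.44771 = 0.22775
The risk is 77% lower among the exposed than among the unexposed.

0.228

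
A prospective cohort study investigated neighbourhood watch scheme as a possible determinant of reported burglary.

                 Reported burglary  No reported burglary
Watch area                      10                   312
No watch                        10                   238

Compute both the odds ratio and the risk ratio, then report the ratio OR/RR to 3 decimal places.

0.990

Cells: a = 10, b = 312, c = 10, d = 238.
OR = (10·238)/(312·10) = 2380/3120 = 0.76282
Risk in exposed = 10/322 = 0.03106; risk in unexposed = 10/248 = 0.04032; RR = 0.77019
OR/RR = 0.76282 / 0.77019 = 0.99044
The outcome is rare in both groups, so OR ≈ RR (ratio near 1).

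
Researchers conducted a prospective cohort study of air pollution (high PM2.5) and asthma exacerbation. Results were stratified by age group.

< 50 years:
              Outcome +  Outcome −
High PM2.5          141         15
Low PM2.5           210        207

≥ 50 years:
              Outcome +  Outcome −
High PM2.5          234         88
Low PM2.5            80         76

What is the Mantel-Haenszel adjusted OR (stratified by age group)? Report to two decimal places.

OR_MH = Σ(aᵢdᵢ/nᵢ) / Σ(bᵢcᵢ/nᵢ), where nᵢ is the stratum total.
Stratum 1 (< 50 years): n = 573; a·d/n = 141·207/573 = 50.9372; b·c/n = 15·210/573 = 5.4974
Stratum 2 (≥ 50 years): n = 478; a·d/n = 234·76/478 = 37.2050; b·c/n = 88·80/478 = 14.7280
OR_MH = (50.9372 + 37.2050) / (5.4974 + 14.7280) = 88.1422 / 20.2254 = 4.35799

4.36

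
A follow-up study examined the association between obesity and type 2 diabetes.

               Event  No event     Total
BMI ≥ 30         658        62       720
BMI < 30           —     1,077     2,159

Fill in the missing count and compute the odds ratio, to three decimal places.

10.564

The missing cell is in the unexposed row: 2159 − 1077 = 1082.
So a = 658, b = 62, c = 1082, d = 1077.
OR = (a·d)/(b·c) = (658 × 1077) / (62 × 1082) = 708666 / 67084 = 10.56386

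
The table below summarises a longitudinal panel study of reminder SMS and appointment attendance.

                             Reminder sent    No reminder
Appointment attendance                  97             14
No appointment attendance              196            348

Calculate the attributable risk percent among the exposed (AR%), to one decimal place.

88.3

Reading the table with exposure as columns: a = 97 (Reminder sent, case), b = 196 (Reminder sent, non-case), c = 14 (No reminder, case), d = 348.
Risk in exposed = 97/293 = 0.33106; risk in unexposed = 14/362 = 0.03867.
RR = 0.33106/0.03867 = 8.56021
AR% = (RR − 1)/RR × 100 = (8.56021 − 1)/8.56021 × 100 = 88.3180%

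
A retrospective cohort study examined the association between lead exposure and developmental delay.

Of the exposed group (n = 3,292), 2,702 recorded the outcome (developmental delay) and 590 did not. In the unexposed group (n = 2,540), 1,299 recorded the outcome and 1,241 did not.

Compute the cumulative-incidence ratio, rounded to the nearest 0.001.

From the description: a = 2702, b = 590, c = 1299, d = 1241.
Risk in exposed = 2702/3292 = 0.82078; risk in unexposed = 1299/2540 = 0.51142.
RR = 0.82078 / 0.51142 = 1.60491
The risk among the exposed is 1.60 times that among the unexposed.

1.605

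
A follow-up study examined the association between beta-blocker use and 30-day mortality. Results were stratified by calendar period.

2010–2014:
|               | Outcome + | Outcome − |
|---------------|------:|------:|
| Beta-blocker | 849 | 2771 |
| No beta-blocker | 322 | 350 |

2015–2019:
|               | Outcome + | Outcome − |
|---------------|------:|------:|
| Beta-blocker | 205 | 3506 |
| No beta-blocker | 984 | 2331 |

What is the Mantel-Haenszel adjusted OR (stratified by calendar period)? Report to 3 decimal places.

0.196

OR_MH = Σ(aᵢdᵢ/nᵢ) / Σ(bᵢcᵢ/nᵢ), where nᵢ is the stratum total.
Stratum 1 (2010–2014): n = 4292; a·d/n = 849·350/4292 = 69.2335; b·c/n = 2771·322/4292 = 207.8896
Stratum 2 (2015–2019): n = 7026; a·d/n = 205·2331/7026 = 68.0124; b·c/n = 3506·984/7026 = 491.0196
OR_MH = (69.2335 + 68.0124) / (207.8896 + 491.0196) = 137.2458 / 698.9092 = 0.19637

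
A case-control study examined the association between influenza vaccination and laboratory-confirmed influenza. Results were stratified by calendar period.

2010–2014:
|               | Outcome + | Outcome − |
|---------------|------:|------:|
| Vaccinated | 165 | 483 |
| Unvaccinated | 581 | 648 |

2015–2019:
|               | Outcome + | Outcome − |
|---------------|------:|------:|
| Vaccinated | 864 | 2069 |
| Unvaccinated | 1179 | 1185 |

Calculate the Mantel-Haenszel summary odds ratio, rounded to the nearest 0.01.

0.41

OR_MH = Σ(aᵢdᵢ/nᵢ) / Σ(bᵢcᵢ/nᵢ), where nᵢ is the stratum total.
Stratum 1 (2010–2014): n = 1877; a·d/n = 165·648/1877 = 56.9632; b·c/n = 483·581/1877 = 149.5061
Stratum 2 (2015–2019): n = 5297; a·d/n = 864·1185/5297 = 193.2868; b·c/n = 2069·1179/5297 = 460.5156
OR_MH = (56.9632 + 193.2868) / (149.5061 + 460.5156) = 250.2500 / 610.0217 = 0.41023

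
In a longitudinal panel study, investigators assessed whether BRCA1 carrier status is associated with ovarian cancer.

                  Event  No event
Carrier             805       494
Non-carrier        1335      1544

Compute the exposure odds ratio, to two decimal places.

1.88

Cells: a = 805, b = 494, c = 1335, d = 1544.
OR = (a·d)/(b·c) = (805 × 1544) / (494 × 1335) = 1242920 / 659490 = 1.88467
The odds of ovarian cancer are about 1.88 times as high in the carrier group.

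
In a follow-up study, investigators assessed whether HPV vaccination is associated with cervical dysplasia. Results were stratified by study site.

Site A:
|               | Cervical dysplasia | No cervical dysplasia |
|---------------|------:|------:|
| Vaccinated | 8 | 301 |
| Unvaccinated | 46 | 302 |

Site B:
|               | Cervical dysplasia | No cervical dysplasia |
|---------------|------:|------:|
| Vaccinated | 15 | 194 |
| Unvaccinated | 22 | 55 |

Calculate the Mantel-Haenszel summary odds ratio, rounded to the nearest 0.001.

0.182

OR_MH = Σ(aᵢdᵢ/nᵢ) / Σ(bᵢcᵢ/nᵢ), where nᵢ is the stratum total.
Stratum 1 (Site A): n = 657; a·d/n = 8·302/657 = 3.6773; b·c/n = 301·46/657 = 21.0746
Stratum 2 (Site B): n = 286; a·d/n = 15·55/286 = 2.8846; b·c/n = 194·22/286 = 14.9231
OR_MH = (3.6773 + 2.8846) / (21.0746 + 14.9231) = 6.5619 / 35.9977 = 0.18229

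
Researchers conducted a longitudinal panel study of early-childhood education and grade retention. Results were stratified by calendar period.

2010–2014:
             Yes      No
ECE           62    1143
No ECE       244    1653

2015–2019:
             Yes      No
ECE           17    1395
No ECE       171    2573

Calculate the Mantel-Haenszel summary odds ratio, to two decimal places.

OR_MH = Σ(aᵢdᵢ/nᵢ) / Σ(bᵢcᵢ/nᵢ), where nᵢ is the stratum total.
Stratum 1 (2010–2014): n = 3102; a·d/n = 62·1653/3102 = 33.0387; b·c/n = 1143·244/3102 = 89.9072
Stratum 2 (2015–2019): n = 4156; a·d/n = 17·2573/4156 = 10.5248; b·c/n = 1395·171/4156 = 57.3977
OR_MH = (33.0387 + 10.5248) / (89.9072 + 57.3977) = 43.5635 / 147.3049 = 0.29574

0.30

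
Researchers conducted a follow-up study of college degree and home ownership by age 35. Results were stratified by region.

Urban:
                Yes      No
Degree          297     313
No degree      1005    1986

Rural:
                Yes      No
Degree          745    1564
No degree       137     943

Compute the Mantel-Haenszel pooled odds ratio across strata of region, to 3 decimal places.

2.464

OR_MH = Σ(aᵢdᵢ/nᵢ) / Σ(bᵢcᵢ/nᵢ), where nᵢ is the stratum total.
Stratum 1 (Urban): n = 3601; a·d/n = 297·1986/3601 = 163.7995; b·c/n = 313·1005/3601 = 87.3549
Stratum 2 (Rural): n = 3389; a·d/n = 745·943/3389 = 207.2986; b·c/n = 1564·137/3389 = 63.2246
OR_MH = (163.7995 + 207.2986) / (87.3549 + 63.2246) = 371.0981 / 150.5795 = 2.46447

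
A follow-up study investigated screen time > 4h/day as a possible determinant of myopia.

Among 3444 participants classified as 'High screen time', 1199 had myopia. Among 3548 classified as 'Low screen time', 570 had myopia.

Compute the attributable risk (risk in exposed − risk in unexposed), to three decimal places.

From the description: a = 1199, b = 2245, c = 570, d = 2978.
Risk in exposed = 1199/3444 = 0.348142; risk in unexposed = 570/3548 = 0.160654.
Risk difference = 0.348142 − 0.160654 = 0.187488

0.187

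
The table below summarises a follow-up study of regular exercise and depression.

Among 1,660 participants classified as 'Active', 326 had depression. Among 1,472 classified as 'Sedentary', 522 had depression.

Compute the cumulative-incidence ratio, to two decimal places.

0.55

From the description: a = 326, b = 1334, c = 522, d = 950.
Risk in exposed = 326/1660 = 0.19639; risk in unexposed = 522/1472 = 0.35462.
RR = 0.19639 / 0.35462 = 0.55379
The risk is 45% lower among the exposed than among the unexposed.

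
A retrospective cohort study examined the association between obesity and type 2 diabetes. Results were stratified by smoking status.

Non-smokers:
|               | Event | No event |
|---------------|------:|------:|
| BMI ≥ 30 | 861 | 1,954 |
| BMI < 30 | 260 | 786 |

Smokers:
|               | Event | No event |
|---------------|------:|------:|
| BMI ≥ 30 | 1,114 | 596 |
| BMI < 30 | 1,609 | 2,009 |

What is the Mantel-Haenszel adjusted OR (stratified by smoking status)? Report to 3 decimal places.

OR_MH = Σ(aᵢdᵢ/nᵢ) / Σ(bᵢcᵢ/nᵢ), where nᵢ is the stratum total.
Stratum 1 (Non-smokers): n = 3861; a·d/n = 861·786/3861 = 175.2774; b·c/n = 1954·260/3861 = 131.5825
Stratum 2 (Smokers): n = 5328; a·d/n = 1114·2009/5328 = 420.0499; b·c/n = 596·1609/5328 = 179.9857
OR_MH = (175.2774 + 420.0499) / (131.5825 + 179.9857) = 595.3273 / 311.5682 = 1.91074

1.911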